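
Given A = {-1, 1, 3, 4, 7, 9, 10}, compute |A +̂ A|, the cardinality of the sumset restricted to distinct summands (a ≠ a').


Restricted sumset: A +̂ A = {a + a' : a ∈ A, a' ∈ A, a ≠ a'}.
Equivalently, take A + A and drop any sum 2a that is achievable ONLY as a + a for a ∈ A (i.e. sums representable only with equal summands).
Enumerate pairs (a, a') with a < a' (symmetric, so each unordered pair gives one sum; this covers all a ≠ a'):
  -1 + 1 = 0
  -1 + 3 = 2
  -1 + 4 = 3
  -1 + 7 = 6
  -1 + 9 = 8
  -1 + 10 = 9
  1 + 3 = 4
  1 + 4 = 5
  1 + 7 = 8
  1 + 9 = 10
  1 + 10 = 11
  3 + 4 = 7
  3 + 7 = 10
  3 + 9 = 12
  3 + 10 = 13
  4 + 7 = 11
  4 + 9 = 13
  4 + 10 = 14
  7 + 9 = 16
  7 + 10 = 17
  9 + 10 = 19
Collected distinct sums: {0, 2, 3, 4, 5, 6, 7, 8, 9, 10, 11, 12, 13, 14, 16, 17, 19}
|A +̂ A| = 17
(Reference bound: |A +̂ A| ≥ 2|A| - 3 for |A| ≥ 2, with |A| = 7 giving ≥ 11.)

|A +̂ A| = 17


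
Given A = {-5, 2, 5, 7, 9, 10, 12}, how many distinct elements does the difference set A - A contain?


A - A = {a - a' : a, a' ∈ A}; |A| = 7.
Bounds: 2|A|-1 ≤ |A - A| ≤ |A|² - |A| + 1, i.e. 13 ≤ |A - A| ≤ 43.
Note: 0 ∈ A - A always (from a - a). The set is symmetric: if d ∈ A - A then -d ∈ A - A.
Enumerate nonzero differences d = a - a' with a > a' (then include -d):
Positive differences: {1, 2, 3, 4, 5, 7, 8, 10, 12, 14, 15, 17}
Full difference set: {0} ∪ (positive diffs) ∪ (negative diffs).
|A - A| = 1 + 2·12 = 25 (matches direct enumeration: 25).

|A - A| = 25


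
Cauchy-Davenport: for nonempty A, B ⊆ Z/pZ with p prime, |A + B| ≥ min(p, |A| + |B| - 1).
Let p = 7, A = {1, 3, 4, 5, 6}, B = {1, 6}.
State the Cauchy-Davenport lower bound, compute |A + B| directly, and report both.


Cauchy-Davenport: |A + B| ≥ min(p, |A| + |B| - 1) for A, B nonempty in Z/pZ.
|A| = 5, |B| = 2, p = 7.
CD lower bound = min(7, 5 + 2 - 1) = min(7, 6) = 6.
Compute A + B mod 7 directly:
a = 1: 1+1=2, 1+6=0
a = 3: 3+1=4, 3+6=2
a = 4: 4+1=5, 4+6=3
a = 5: 5+1=6, 5+6=4
a = 6: 6+1=0, 6+6=5
A + B = {0, 2, 3, 4, 5, 6}, so |A + B| = 6.
Verify: 6 ≥ 6? Yes ✓.

CD lower bound = 6, actual |A + B| = 6.


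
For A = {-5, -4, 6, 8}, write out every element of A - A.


A - A = {a - a' : a, a' ∈ A}.
Compute a - a' for each ordered pair (a, a'):
a = -5: -5--5=0, -5--4=-1, -5-6=-11, -5-8=-13
a = -4: -4--5=1, -4--4=0, -4-6=-10, -4-8=-12
a = 6: 6--5=11, 6--4=10, 6-6=0, 6-8=-2
a = 8: 8--5=13, 8--4=12, 8-6=2, 8-8=0
Collecting distinct values (and noting 0 appears from a-a):
A - A = {-13, -12, -11, -10, -2, -1, 0, 1, 2, 10, 11, 12, 13}
|A - A| = 13

A - A = {-13, -12, -11, -10, -2, -1, 0, 1, 2, 10, 11, 12, 13}


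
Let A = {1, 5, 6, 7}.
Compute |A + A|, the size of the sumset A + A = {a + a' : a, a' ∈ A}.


A + A = {a + a' : a, a' ∈ A}; |A| = 4.
General bounds: 2|A| - 1 ≤ |A + A| ≤ |A|(|A|+1)/2, i.e. 7 ≤ |A + A| ≤ 10.
Lower bound 2|A|-1 is attained iff A is an arithmetic progression.
Enumerate sums a + a' for a ≤ a' (symmetric, so this suffices):
a = 1: 1+1=2, 1+5=6, 1+6=7, 1+7=8
a = 5: 5+5=10, 5+6=11, 5+7=12
a = 6: 6+6=12, 6+7=13
a = 7: 7+7=14
Distinct sums: {2, 6, 7, 8, 10, 11, 12, 13, 14}
|A + A| = 9

|A + A| = 9


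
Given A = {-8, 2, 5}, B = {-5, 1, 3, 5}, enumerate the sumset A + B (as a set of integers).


A + B = {a + b : a ∈ A, b ∈ B}.
Enumerate all |A|·|B| = 3·4 = 12 pairs (a, b) and collect distinct sums.
a = -8: -8+-5=-13, -8+1=-7, -8+3=-5, -8+5=-3
a = 2: 2+-5=-3, 2+1=3, 2+3=5, 2+5=7
a = 5: 5+-5=0, 5+1=6, 5+3=8, 5+5=10
Collecting distinct sums: A + B = {-13, -7, -5, -3, 0, 3, 5, 6, 7, 8, 10}
|A + B| = 11

A + B = {-13, -7, -5, -3, 0, 3, 5, 6, 7, 8, 10}


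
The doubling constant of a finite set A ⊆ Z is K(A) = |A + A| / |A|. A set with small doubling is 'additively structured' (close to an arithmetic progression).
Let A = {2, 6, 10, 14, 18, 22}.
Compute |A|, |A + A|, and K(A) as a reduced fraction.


|A| = 6.
Compute A + A by enumerating all 36 pairs.
A + A = {4, 8, 12, 16, 20, 24, 28, 32, 36, 40, 44}, so |A + A| = 11.
K = |A + A| / |A| = 11/6 (already in lowest terms) ≈ 1.8333.
Reference: AP of size 6 gives K = 11/6 ≈ 1.8333; a fully generic set of size 6 gives K ≈ 3.5000.

|A| = 6, |A + A| = 11, K = 11/6.


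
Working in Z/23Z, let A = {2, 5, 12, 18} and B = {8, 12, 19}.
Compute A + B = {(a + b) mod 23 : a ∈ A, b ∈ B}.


Work in Z/23Z: reduce every sum a + b modulo 23.
Enumerate all 12 pairs:
a = 2: 2+8=10, 2+12=14, 2+19=21
a = 5: 5+8=13, 5+12=17, 5+19=1
a = 12: 12+8=20, 12+12=1, 12+19=8
a = 18: 18+8=3, 18+12=7, 18+19=14
Distinct residues collected: {1, 3, 7, 8, 10, 13, 14, 17, 20, 21}
|A + B| = 10 (out of 23 total residues).

A + B = {1, 3, 7, 8, 10, 13, 14, 17, 20, 21}


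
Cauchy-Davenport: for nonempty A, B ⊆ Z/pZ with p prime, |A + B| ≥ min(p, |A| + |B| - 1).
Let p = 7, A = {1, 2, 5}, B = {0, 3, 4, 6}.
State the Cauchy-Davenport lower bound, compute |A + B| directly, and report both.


Cauchy-Davenport: |A + B| ≥ min(p, |A| + |B| - 1) for A, B nonempty in Z/pZ.
|A| = 3, |B| = 4, p = 7.
CD lower bound = min(7, 3 + 4 - 1) = min(7, 6) = 6.
Compute A + B mod 7 directly:
a = 1: 1+0=1, 1+3=4, 1+4=5, 1+6=0
a = 2: 2+0=2, 2+3=5, 2+4=6, 2+6=1
a = 5: 5+0=5, 5+3=1, 5+4=2, 5+6=4
A + B = {0, 1, 2, 4, 5, 6}, so |A + B| = 6.
Verify: 6 ≥ 6? Yes ✓.

CD lower bound = 6, actual |A + B| = 6.


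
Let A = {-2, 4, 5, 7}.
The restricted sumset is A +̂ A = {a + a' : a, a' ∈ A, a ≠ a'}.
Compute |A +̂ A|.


Restricted sumset: A +̂ A = {a + a' : a ∈ A, a' ∈ A, a ≠ a'}.
Equivalently, take A + A and drop any sum 2a that is achievable ONLY as a + a for a ∈ A (i.e. sums representable only with equal summands).
Enumerate pairs (a, a') with a < a' (symmetric, so each unordered pair gives one sum; this covers all a ≠ a'):
  -2 + 4 = 2
  -2 + 5 = 3
  -2 + 7 = 5
  4 + 5 = 9
  4 + 7 = 11
  5 + 7 = 12
Collected distinct sums: {2, 3, 5, 9, 11, 12}
|A +̂ A| = 6
(Reference bound: |A +̂ A| ≥ 2|A| - 3 for |A| ≥ 2, with |A| = 4 giving ≥ 5.)

|A +̂ A| = 6


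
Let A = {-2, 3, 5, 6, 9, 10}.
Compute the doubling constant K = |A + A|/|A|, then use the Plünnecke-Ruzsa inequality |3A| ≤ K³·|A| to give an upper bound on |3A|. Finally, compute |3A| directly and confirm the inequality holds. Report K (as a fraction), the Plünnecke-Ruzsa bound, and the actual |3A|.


|A| = 6.
Step 1: Compute A + A by enumerating all 36 pairs.
A + A = {-4, 1, 3, 4, 6, 7, 8, 9, 10, 11, 12, 13, 14, 15, 16, 18, 19, 20}, so |A + A| = 18.
Step 2: Doubling constant K = |A + A|/|A| = 18/6 = 18/6 ≈ 3.0000.
Step 3: Plünnecke-Ruzsa gives |3A| ≤ K³·|A| = (3.0000)³ · 6 ≈ 162.0000.
Step 4: Compute 3A = A + A + A directly by enumerating all triples (a,b,c) ∈ A³; |3A| = 31.
Step 5: Check 31 ≤ 162.0000? Yes ✓.

K = 18/6, Plünnecke-Ruzsa bound K³|A| ≈ 162.0000, |3A| = 31, inequality holds.


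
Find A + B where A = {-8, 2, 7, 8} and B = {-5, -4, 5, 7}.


A + B = {a + b : a ∈ A, b ∈ B}.
Enumerate all |A|·|B| = 4·4 = 16 pairs (a, b) and collect distinct sums.
a = -8: -8+-5=-13, -8+-4=-12, -8+5=-3, -8+7=-1
a = 2: 2+-5=-3, 2+-4=-2, 2+5=7, 2+7=9
a = 7: 7+-5=2, 7+-4=3, 7+5=12, 7+7=14
a = 8: 8+-5=3, 8+-4=4, 8+5=13, 8+7=15
Collecting distinct sums: A + B = {-13, -12, -3, -2, -1, 2, 3, 4, 7, 9, 12, 13, 14, 15}
|A + B| = 14

A + B = {-13, -12, -3, -2, -1, 2, 3, 4, 7, 9, 12, 13, 14, 15}


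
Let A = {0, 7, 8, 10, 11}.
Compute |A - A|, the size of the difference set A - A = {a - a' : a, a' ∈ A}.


A - A = {a - a' : a, a' ∈ A}; |A| = 5.
Bounds: 2|A|-1 ≤ |A - A| ≤ |A|² - |A| + 1, i.e. 9 ≤ |A - A| ≤ 21.
Note: 0 ∈ A - A always (from a - a). The set is symmetric: if d ∈ A - A then -d ∈ A - A.
Enumerate nonzero differences d = a - a' with a > a' (then include -d):
Positive differences: {1, 2, 3, 4, 7, 8, 10, 11}
Full difference set: {0} ∪ (positive diffs) ∪ (negative diffs).
|A - A| = 1 + 2·8 = 17 (matches direct enumeration: 17).

|A - A| = 17


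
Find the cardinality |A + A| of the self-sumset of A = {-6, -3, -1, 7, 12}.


A + A = {a + a' : a, a' ∈ A}; |A| = 5.
General bounds: 2|A| - 1 ≤ |A + A| ≤ |A|(|A|+1)/2, i.e. 9 ≤ |A + A| ≤ 15.
Lower bound 2|A|-1 is attained iff A is an arithmetic progression.
Enumerate sums a + a' for a ≤ a' (symmetric, so this suffices):
a = -6: -6+-6=-12, -6+-3=-9, -6+-1=-7, -6+7=1, -6+12=6
a = -3: -3+-3=-6, -3+-1=-4, -3+7=4, -3+12=9
a = -1: -1+-1=-2, -1+7=6, -1+12=11
a = 7: 7+7=14, 7+12=19
a = 12: 12+12=24
Distinct sums: {-12, -9, -7, -6, -4, -2, 1, 4, 6, 9, 11, 14, 19, 24}
|A + A| = 14

|A + A| = 14


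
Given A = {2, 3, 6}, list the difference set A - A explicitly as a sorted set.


A - A = {a - a' : a, a' ∈ A}.
Compute a - a' for each ordered pair (a, a'):
a = 2: 2-2=0, 2-3=-1, 2-6=-4
a = 3: 3-2=1, 3-3=0, 3-6=-3
a = 6: 6-2=4, 6-3=3, 6-6=0
Collecting distinct values (and noting 0 appears from a-a):
A - A = {-4, -3, -1, 0, 1, 3, 4}
|A - A| = 7

A - A = {-4, -3, -1, 0, 1, 3, 4}


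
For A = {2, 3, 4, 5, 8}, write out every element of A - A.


A - A = {a - a' : a, a' ∈ A}.
Compute a - a' for each ordered pair (a, a'):
a = 2: 2-2=0, 2-3=-1, 2-4=-2, 2-5=-3, 2-8=-6
a = 3: 3-2=1, 3-3=0, 3-4=-1, 3-5=-2, 3-8=-5
a = 4: 4-2=2, 4-3=1, 4-4=0, 4-5=-1, 4-8=-4
a = 5: 5-2=3, 5-3=2, 5-4=1, 5-5=0, 5-8=-3
a = 8: 8-2=6, 8-3=5, 8-4=4, 8-5=3, 8-8=0
Collecting distinct values (and noting 0 appears from a-a):
A - A = {-6, -5, -4, -3, -2, -1, 0, 1, 2, 3, 4, 5, 6}
|A - A| = 13

A - A = {-6, -5, -4, -3, -2, -1, 0, 1, 2, 3, 4, 5, 6}


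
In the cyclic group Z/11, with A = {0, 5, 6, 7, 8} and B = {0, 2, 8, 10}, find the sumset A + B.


Work in Z/11Z: reduce every sum a + b modulo 11.
Enumerate all 20 pairs:
a = 0: 0+0=0, 0+2=2, 0+8=8, 0+10=10
a = 5: 5+0=5, 5+2=7, 5+8=2, 5+10=4
a = 6: 6+0=6, 6+2=8, 6+8=3, 6+10=5
a = 7: 7+0=7, 7+2=9, 7+8=4, 7+10=6
a = 8: 8+0=8, 8+2=10, 8+8=5, 8+10=7
Distinct residues collected: {0, 2, 3, 4, 5, 6, 7, 8, 9, 10}
|A + B| = 10 (out of 11 total residues).

A + B = {0, 2, 3, 4, 5, 6, 7, 8, 9, 10}


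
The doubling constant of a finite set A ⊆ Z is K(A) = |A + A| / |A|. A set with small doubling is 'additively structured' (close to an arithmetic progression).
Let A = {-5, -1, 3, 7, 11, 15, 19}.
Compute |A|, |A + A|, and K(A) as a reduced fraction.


|A| = 7.
Compute A + A by enumerating all 49 pairs.
A + A = {-10, -6, -2, 2, 6, 10, 14, 18, 22, 26, 30, 34, 38}, so |A + A| = 13.
K = |A + A| / |A| = 13/7 (already in lowest terms) ≈ 1.8571.
Reference: AP of size 7 gives K = 13/7 ≈ 1.8571; a fully generic set of size 7 gives K ≈ 4.0000.

|A| = 7, |A + A| = 13, K = 13/7.


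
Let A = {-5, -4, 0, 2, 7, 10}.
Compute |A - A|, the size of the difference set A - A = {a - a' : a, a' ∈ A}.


A - A = {a - a' : a, a' ∈ A}; |A| = 6.
Bounds: 2|A|-1 ≤ |A - A| ≤ |A|² - |A| + 1, i.e. 11 ≤ |A - A| ≤ 31.
Note: 0 ∈ A - A always (from a - a). The set is symmetric: if d ∈ A - A then -d ∈ A - A.
Enumerate nonzero differences d = a - a' with a > a' (then include -d):
Positive differences: {1, 2, 3, 4, 5, 6, 7, 8, 10, 11, 12, 14, 15}
Full difference set: {0} ∪ (positive diffs) ∪ (negative diffs).
|A - A| = 1 + 2·13 = 27 (matches direct enumeration: 27).

|A - A| = 27


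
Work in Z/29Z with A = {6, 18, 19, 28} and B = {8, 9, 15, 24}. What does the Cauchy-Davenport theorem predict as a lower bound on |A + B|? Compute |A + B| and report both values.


Cauchy-Davenport: |A + B| ≥ min(p, |A| + |B| - 1) for A, B nonempty in Z/pZ.
|A| = 4, |B| = 4, p = 29.
CD lower bound = min(29, 4 + 4 - 1) = min(29, 7) = 7.
Compute A + B mod 29 directly:
a = 6: 6+8=14, 6+9=15, 6+15=21, 6+24=1
a = 18: 18+8=26, 18+9=27, 18+15=4, 18+24=13
a = 19: 19+8=27, 19+9=28, 19+15=5, 19+24=14
a = 28: 28+8=7, 28+9=8, 28+15=14, 28+24=23
A + B = {1, 4, 5, 7, 8, 13, 14, 15, 21, 23, 26, 27, 28}, so |A + B| = 13.
Verify: 13 ≥ 7? Yes ✓.

CD lower bound = 7, actual |A + B| = 13.


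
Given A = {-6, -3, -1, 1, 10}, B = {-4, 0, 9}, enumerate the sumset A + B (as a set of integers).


A + B = {a + b : a ∈ A, b ∈ B}.
Enumerate all |A|·|B| = 5·3 = 15 pairs (a, b) and collect distinct sums.
a = -6: -6+-4=-10, -6+0=-6, -6+9=3
a = -3: -3+-4=-7, -3+0=-3, -3+9=6
a = -1: -1+-4=-5, -1+0=-1, -1+9=8
a = 1: 1+-4=-3, 1+0=1, 1+9=10
a = 10: 10+-4=6, 10+0=10, 10+9=19
Collecting distinct sums: A + B = {-10, -7, -6, -5, -3, -1, 1, 3, 6, 8, 10, 19}
|A + B| = 12

A + B = {-10, -7, -6, -5, -3, -1, 1, 3, 6, 8, 10, 19}


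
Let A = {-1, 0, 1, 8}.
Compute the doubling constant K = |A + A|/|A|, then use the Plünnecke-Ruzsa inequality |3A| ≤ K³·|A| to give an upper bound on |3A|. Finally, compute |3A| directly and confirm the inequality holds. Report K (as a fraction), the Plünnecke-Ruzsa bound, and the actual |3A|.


|A| = 4.
Step 1: Compute A + A by enumerating all 16 pairs.
A + A = {-2, -1, 0, 1, 2, 7, 8, 9, 16}, so |A + A| = 9.
Step 2: Doubling constant K = |A + A|/|A| = 9/4 = 9/4 ≈ 2.2500.
Step 3: Plünnecke-Ruzsa gives |3A| ≤ K³·|A| = (2.2500)³ · 4 ≈ 45.5625.
Step 4: Compute 3A = A + A + A directly by enumerating all triples (a,b,c) ∈ A³; |3A| = 16.
Step 5: Check 16 ≤ 45.5625? Yes ✓.

K = 9/4, Plünnecke-Ruzsa bound K³|A| ≈ 45.5625, |3A| = 16, inequality holds.


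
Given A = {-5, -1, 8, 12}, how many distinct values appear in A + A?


A + A = {a + a' : a, a' ∈ A}; |A| = 4.
General bounds: 2|A| - 1 ≤ |A + A| ≤ |A|(|A|+1)/2, i.e. 7 ≤ |A + A| ≤ 10.
Lower bound 2|A|-1 is attained iff A is an arithmetic progression.
Enumerate sums a + a' for a ≤ a' (symmetric, so this suffices):
a = -5: -5+-5=-10, -5+-1=-6, -5+8=3, -5+12=7
a = -1: -1+-1=-2, -1+8=7, -1+12=11
a = 8: 8+8=16, 8+12=20
a = 12: 12+12=24
Distinct sums: {-10, -6, -2, 3, 7, 11, 16, 20, 24}
|A + A| = 9

|A + A| = 9


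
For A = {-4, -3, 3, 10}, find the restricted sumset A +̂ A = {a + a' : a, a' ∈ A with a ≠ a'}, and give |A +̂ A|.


Restricted sumset: A +̂ A = {a + a' : a ∈ A, a' ∈ A, a ≠ a'}.
Equivalently, take A + A and drop any sum 2a that is achievable ONLY as a + a for a ∈ A (i.e. sums representable only with equal summands).
Enumerate pairs (a, a') with a < a' (symmetric, so each unordered pair gives one sum; this covers all a ≠ a'):
  -4 + -3 = -7
  -4 + 3 = -1
  -4 + 10 = 6
  -3 + 3 = 0
  -3 + 10 = 7
  3 + 10 = 13
Collected distinct sums: {-7, -1, 0, 6, 7, 13}
|A +̂ A| = 6
(Reference bound: |A +̂ A| ≥ 2|A| - 3 for |A| ≥ 2, with |A| = 4 giving ≥ 5.)

|A +̂ A| = 6


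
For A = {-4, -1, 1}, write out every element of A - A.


A - A = {a - a' : a, a' ∈ A}.
Compute a - a' for each ordered pair (a, a'):
a = -4: -4--4=0, -4--1=-3, -4-1=-5
a = -1: -1--4=3, -1--1=0, -1-1=-2
a = 1: 1--4=5, 1--1=2, 1-1=0
Collecting distinct values (and noting 0 appears from a-a):
A - A = {-5, -3, -2, 0, 2, 3, 5}
|A - A| = 7

A - A = {-5, -3, -2, 0, 2, 3, 5}


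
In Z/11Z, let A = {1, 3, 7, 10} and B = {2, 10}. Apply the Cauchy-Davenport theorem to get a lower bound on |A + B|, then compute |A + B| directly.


Cauchy-Davenport: |A + B| ≥ min(p, |A| + |B| - 1) for A, B nonempty in Z/pZ.
|A| = 4, |B| = 2, p = 11.
CD lower bound = min(11, 4 + 2 - 1) = min(11, 5) = 5.
Compute A + B mod 11 directly:
a = 1: 1+2=3, 1+10=0
a = 3: 3+2=5, 3+10=2
a = 7: 7+2=9, 7+10=6
a = 10: 10+2=1, 10+10=9
A + B = {0, 1, 2, 3, 5, 6, 9}, so |A + B| = 7.
Verify: 7 ≥ 5? Yes ✓.

CD lower bound = 5, actual |A + B| = 7.


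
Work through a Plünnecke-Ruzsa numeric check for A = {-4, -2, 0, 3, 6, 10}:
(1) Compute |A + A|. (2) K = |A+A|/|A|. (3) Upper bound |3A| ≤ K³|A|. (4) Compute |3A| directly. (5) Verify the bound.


|A| = 6.
Step 1: Compute A + A by enumerating all 36 pairs.
A + A = {-8, -6, -4, -2, -1, 0, 1, 2, 3, 4, 6, 8, 9, 10, 12, 13, 16, 20}, so |A + A| = 18.
Step 2: Doubling constant K = |A + A|/|A| = 18/6 = 18/6 ≈ 3.0000.
Step 3: Plünnecke-Ruzsa gives |3A| ≤ K³·|A| = (3.0000)³ · 6 ≈ 162.0000.
Step 4: Compute 3A = A + A + A directly by enumerating all triples (a,b,c) ∈ A³; |3A| = 33.
Step 5: Check 33 ≤ 162.0000? Yes ✓.

K = 18/6, Plünnecke-Ruzsa bound K³|A| ≈ 162.0000, |3A| = 33, inequality holds.


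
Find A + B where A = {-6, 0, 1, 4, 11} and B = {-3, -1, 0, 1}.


A + B = {a + b : a ∈ A, b ∈ B}.
Enumerate all |A|·|B| = 5·4 = 20 pairs (a, b) and collect distinct sums.
a = -6: -6+-3=-9, -6+-1=-7, -6+0=-6, -6+1=-5
a = 0: 0+-3=-3, 0+-1=-1, 0+0=0, 0+1=1
a = 1: 1+-3=-2, 1+-1=0, 1+0=1, 1+1=2
a = 4: 4+-3=1, 4+-1=3, 4+0=4, 4+1=5
a = 11: 11+-3=8, 11+-1=10, 11+0=11, 11+1=12
Collecting distinct sums: A + B = {-9, -7, -6, -5, -3, -2, -1, 0, 1, 2, 3, 4, 5, 8, 10, 11, 12}
|A + B| = 17

A + B = {-9, -7, -6, -5, -3, -2, -1, 0, 1, 2, 3, 4, 5, 8, 10, 11, 12}


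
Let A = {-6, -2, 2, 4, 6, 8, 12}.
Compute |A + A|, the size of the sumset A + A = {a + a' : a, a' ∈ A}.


A + A = {a + a' : a, a' ∈ A}; |A| = 7.
General bounds: 2|A| - 1 ≤ |A + A| ≤ |A|(|A|+1)/2, i.e. 13 ≤ |A + A| ≤ 28.
Lower bound 2|A|-1 is attained iff A is an arithmetic progression.
Enumerate sums a + a' for a ≤ a' (symmetric, so this suffices):
a = -6: -6+-6=-12, -6+-2=-8, -6+2=-4, -6+4=-2, -6+6=0, -6+8=2, -6+12=6
a = -2: -2+-2=-4, -2+2=0, -2+4=2, -2+6=4, -2+8=6, -2+12=10
a = 2: 2+2=4, 2+4=6, 2+6=8, 2+8=10, 2+12=14
a = 4: 4+4=8, 4+6=10, 4+8=12, 4+12=16
a = 6: 6+6=12, 6+8=14, 6+12=18
a = 8: 8+8=16, 8+12=20
a = 12: 12+12=24
Distinct sums: {-12, -8, -4, -2, 0, 2, 4, 6, 8, 10, 12, 14, 16, 18, 20, 24}
|A + A| = 16

|A + A| = 16


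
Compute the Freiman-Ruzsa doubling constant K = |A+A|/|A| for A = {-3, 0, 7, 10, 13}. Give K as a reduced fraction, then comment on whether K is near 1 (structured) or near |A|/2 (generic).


|A| = 5.
Compute A + A by enumerating all 25 pairs.
A + A = {-6, -3, 0, 4, 7, 10, 13, 14, 17, 20, 23, 26}, so |A + A| = 12.
K = |A + A| / |A| = 12/5 (already in lowest terms) ≈ 2.4000.
Reference: AP of size 5 gives K = 9/5 ≈ 1.8000; a fully generic set of size 5 gives K ≈ 3.0000.

|A| = 5, |A + A| = 12, K = 12/5.


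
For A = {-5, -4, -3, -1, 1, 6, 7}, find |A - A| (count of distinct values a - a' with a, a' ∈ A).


A - A = {a - a' : a, a' ∈ A}; |A| = 7.
Bounds: 2|A|-1 ≤ |A - A| ≤ |A|² - |A| + 1, i.e. 13 ≤ |A - A| ≤ 43.
Note: 0 ∈ A - A always (from a - a). The set is symmetric: if d ∈ A - A then -d ∈ A - A.
Enumerate nonzero differences d = a - a' with a > a' (then include -d):
Positive differences: {1, 2, 3, 4, 5, 6, 7, 8, 9, 10, 11, 12}
Full difference set: {0} ∪ (positive diffs) ∪ (negative diffs).
|A - A| = 1 + 2·12 = 25 (matches direct enumeration: 25).

|A - A| = 25


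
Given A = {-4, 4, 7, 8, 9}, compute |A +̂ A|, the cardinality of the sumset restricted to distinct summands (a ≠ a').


Restricted sumset: A +̂ A = {a + a' : a ∈ A, a' ∈ A, a ≠ a'}.
Equivalently, take A + A and drop any sum 2a that is achievable ONLY as a + a for a ∈ A (i.e. sums representable only with equal summands).
Enumerate pairs (a, a') with a < a' (symmetric, so each unordered pair gives one sum; this covers all a ≠ a'):
  -4 + 4 = 0
  -4 + 7 = 3
  -4 + 8 = 4
  -4 + 9 = 5
  4 + 7 = 11
  4 + 8 = 12
  4 + 9 = 13
  7 + 8 = 15
  7 + 9 = 16
  8 + 9 = 17
Collected distinct sums: {0, 3, 4, 5, 11, 12, 13, 15, 16, 17}
|A +̂ A| = 10
(Reference bound: |A +̂ A| ≥ 2|A| - 3 for |A| ≥ 2, with |A| = 5 giving ≥ 7.)

|A +̂ A| = 10


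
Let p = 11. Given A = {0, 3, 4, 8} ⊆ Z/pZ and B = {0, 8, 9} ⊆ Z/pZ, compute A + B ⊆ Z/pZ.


Work in Z/11Z: reduce every sum a + b modulo 11.
Enumerate all 12 pairs:
a = 0: 0+0=0, 0+8=8, 0+9=9
a = 3: 3+0=3, 3+8=0, 3+9=1
a = 4: 4+0=4, 4+8=1, 4+9=2
a = 8: 8+0=8, 8+8=5, 8+9=6
Distinct residues collected: {0, 1, 2, 3, 4, 5, 6, 8, 9}
|A + B| = 9 (out of 11 total residues).

A + B = {0, 1, 2, 3, 4, 5, 6, 8, 9}


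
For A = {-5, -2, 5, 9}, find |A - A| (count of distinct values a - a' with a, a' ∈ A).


A - A = {a - a' : a, a' ∈ A}; |A| = 4.
Bounds: 2|A|-1 ≤ |A - A| ≤ |A|² - |A| + 1, i.e. 7 ≤ |A - A| ≤ 13.
Note: 0 ∈ A - A always (from a - a). The set is symmetric: if d ∈ A - A then -d ∈ A - A.
Enumerate nonzero differences d = a - a' with a > a' (then include -d):
Positive differences: {3, 4, 7, 10, 11, 14}
Full difference set: {0} ∪ (positive diffs) ∪ (negative diffs).
|A - A| = 1 + 2·6 = 13 (matches direct enumeration: 13).

|A - A| = 13


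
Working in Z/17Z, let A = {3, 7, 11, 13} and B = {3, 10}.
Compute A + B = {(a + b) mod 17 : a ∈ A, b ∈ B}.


Work in Z/17Z: reduce every sum a + b modulo 17.
Enumerate all 8 pairs:
a = 3: 3+3=6, 3+10=13
a = 7: 7+3=10, 7+10=0
a = 11: 11+3=14, 11+10=4
a = 13: 13+3=16, 13+10=6
Distinct residues collected: {0, 4, 6, 10, 13, 14, 16}
|A + B| = 7 (out of 17 total residues).

A + B = {0, 4, 6, 10, 13, 14, 16}


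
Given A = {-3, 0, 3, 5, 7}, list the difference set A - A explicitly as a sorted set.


A - A = {a - a' : a, a' ∈ A}.
Compute a - a' for each ordered pair (a, a'):
a = -3: -3--3=0, -3-0=-3, -3-3=-6, -3-5=-8, -3-7=-10
a = 0: 0--3=3, 0-0=0, 0-3=-3, 0-5=-5, 0-7=-7
a = 3: 3--3=6, 3-0=3, 3-3=0, 3-5=-2, 3-7=-4
a = 5: 5--3=8, 5-0=5, 5-3=2, 5-5=0, 5-7=-2
a = 7: 7--3=10, 7-0=7, 7-3=4, 7-5=2, 7-7=0
Collecting distinct values (and noting 0 appears from a-a):
A - A = {-10, -8, -7, -6, -5, -4, -3, -2, 0, 2, 3, 4, 5, 6, 7, 8, 10}
|A - A| = 17

A - A = {-10, -8, -7, -6, -5, -4, -3, -2, 0, 2, 3, 4, 5, 6, 7, 8, 10}


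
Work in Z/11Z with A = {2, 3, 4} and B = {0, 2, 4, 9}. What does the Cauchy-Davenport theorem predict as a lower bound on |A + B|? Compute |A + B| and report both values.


Cauchy-Davenport: |A + B| ≥ min(p, |A| + |B| - 1) for A, B nonempty in Z/pZ.
|A| = 3, |B| = 4, p = 11.
CD lower bound = min(11, 3 + 4 - 1) = min(11, 6) = 6.
Compute A + B mod 11 directly:
a = 2: 2+0=2, 2+2=4, 2+4=6, 2+9=0
a = 3: 3+0=3, 3+2=5, 3+4=7, 3+9=1
a = 4: 4+0=4, 4+2=6, 4+4=8, 4+9=2
A + B = {0, 1, 2, 3, 4, 5, 6, 7, 8}, so |A + B| = 9.
Verify: 9 ≥ 6? Yes ✓.

CD lower bound = 6, actual |A + B| = 9.


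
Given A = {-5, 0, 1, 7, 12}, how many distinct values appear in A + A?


A + A = {a + a' : a, a' ∈ A}; |A| = 5.
General bounds: 2|A| - 1 ≤ |A + A| ≤ |A|(|A|+1)/2, i.e. 9 ≤ |A + A| ≤ 15.
Lower bound 2|A|-1 is attained iff A is an arithmetic progression.
Enumerate sums a + a' for a ≤ a' (symmetric, so this suffices):
a = -5: -5+-5=-10, -5+0=-5, -5+1=-4, -5+7=2, -5+12=7
a = 0: 0+0=0, 0+1=1, 0+7=7, 0+12=12
a = 1: 1+1=2, 1+7=8, 1+12=13
a = 7: 7+7=14, 7+12=19
a = 12: 12+12=24
Distinct sums: {-10, -5, -4, 0, 1, 2, 7, 8, 12, 13, 14, 19, 24}
|A + A| = 13

|A + A| = 13


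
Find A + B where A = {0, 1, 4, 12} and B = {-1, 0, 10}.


A + B = {a + b : a ∈ A, b ∈ B}.
Enumerate all |A|·|B| = 4·3 = 12 pairs (a, b) and collect distinct sums.
a = 0: 0+-1=-1, 0+0=0, 0+10=10
a = 1: 1+-1=0, 1+0=1, 1+10=11
a = 4: 4+-1=3, 4+0=4, 4+10=14
a = 12: 12+-1=11, 12+0=12, 12+10=22
Collecting distinct sums: A + B = {-1, 0, 1, 3, 4, 10, 11, 12, 14, 22}
|A + B| = 10

A + B = {-1, 0, 1, 3, 4, 10, 11, 12, 14, 22}


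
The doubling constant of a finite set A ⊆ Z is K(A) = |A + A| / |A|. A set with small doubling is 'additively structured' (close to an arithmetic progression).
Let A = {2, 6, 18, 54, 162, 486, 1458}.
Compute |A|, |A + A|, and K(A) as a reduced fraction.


|A| = 7.
Compute A + A by enumerating all 49 pairs.
A + A = {4, 8, 12, 20, 24, 36, 56, 60, 72, 108, 164, 168, 180, 216, 324, 488, 492, 504, 540, 648, 972, 1460, 1464, 1476, 1512, 1620, 1944, 2916}, so |A + A| = 28.
K = |A + A| / |A| = 28/7 = 4/1 ≈ 4.0000.
Reference: AP of size 7 gives K = 13/7 ≈ 1.8571; a fully generic set of size 7 gives K ≈ 4.0000.

|A| = 7, |A + A| = 28, K = 28/7 = 4/1.


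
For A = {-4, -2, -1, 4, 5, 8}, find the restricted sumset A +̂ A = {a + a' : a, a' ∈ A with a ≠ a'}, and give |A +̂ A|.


Restricted sumset: A +̂ A = {a + a' : a ∈ A, a' ∈ A, a ≠ a'}.
Equivalently, take A + A and drop any sum 2a that is achievable ONLY as a + a for a ∈ A (i.e. sums representable only with equal summands).
Enumerate pairs (a, a') with a < a' (symmetric, so each unordered pair gives one sum; this covers all a ≠ a'):
  -4 + -2 = -6
  -4 + -1 = -5
  -4 + 4 = 0
  -4 + 5 = 1
  -4 + 8 = 4
  -2 + -1 = -3
  -2 + 4 = 2
  -2 + 5 = 3
  -2 + 8 = 6
  -1 + 4 = 3
  -1 + 5 = 4
  -1 + 8 = 7
  4 + 5 = 9
  4 + 8 = 12
  5 + 8 = 13
Collected distinct sums: {-6, -5, -3, 0, 1, 2, 3, 4, 6, 7, 9, 12, 13}
|A +̂ A| = 13
(Reference bound: |A +̂ A| ≥ 2|A| - 3 for |A| ≥ 2, with |A| = 6 giving ≥ 9.)

|A +̂ A| = 13


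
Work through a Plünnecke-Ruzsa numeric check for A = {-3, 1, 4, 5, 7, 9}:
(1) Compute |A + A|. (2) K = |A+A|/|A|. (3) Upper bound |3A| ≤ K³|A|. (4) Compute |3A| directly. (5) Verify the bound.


|A| = 6.
Step 1: Compute A + A by enumerating all 36 pairs.
A + A = {-6, -2, 1, 2, 4, 5, 6, 8, 9, 10, 11, 12, 13, 14, 16, 18}, so |A + A| = 16.
Step 2: Doubling constant K = |A + A|/|A| = 16/6 = 16/6 ≈ 2.6667.
Step 3: Plünnecke-Ruzsa gives |3A| ≤ K³·|A| = (2.6667)³ · 6 ≈ 113.7778.
Step 4: Compute 3A = A + A + A directly by enumerating all triples (a,b,c) ∈ A³; |3A| = 28.
Step 5: Check 28 ≤ 113.7778? Yes ✓.

K = 16/6, Plünnecke-Ruzsa bound K³|A| ≈ 113.7778, |3A| = 28, inequality holds.


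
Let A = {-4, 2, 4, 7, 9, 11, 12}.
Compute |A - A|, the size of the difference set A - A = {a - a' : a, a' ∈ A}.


A - A = {a - a' : a, a' ∈ A}; |A| = 7.
Bounds: 2|A|-1 ≤ |A - A| ≤ |A|² - |A| + 1, i.e. 13 ≤ |A - A| ≤ 43.
Note: 0 ∈ A - A always (from a - a). The set is symmetric: if d ∈ A - A then -d ∈ A - A.
Enumerate nonzero differences d = a - a' with a > a' (then include -d):
Positive differences: {1, 2, 3, 4, 5, 6, 7, 8, 9, 10, 11, 13, 15, 16}
Full difference set: {0} ∪ (positive diffs) ∪ (negative diffs).
|A - A| = 1 + 2·14 = 29 (matches direct enumeration: 29).

|A - A| = 29


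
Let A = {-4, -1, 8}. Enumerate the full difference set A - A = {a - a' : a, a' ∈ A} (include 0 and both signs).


A - A = {a - a' : a, a' ∈ A}.
Compute a - a' for each ordered pair (a, a'):
a = -4: -4--4=0, -4--1=-3, -4-8=-12
a = -1: -1--4=3, -1--1=0, -1-8=-9
a = 8: 8--4=12, 8--1=9, 8-8=0
Collecting distinct values (and noting 0 appears from a-a):
A - A = {-12, -9, -3, 0, 3, 9, 12}
|A - A| = 7

A - A = {-12, -9, -3, 0, 3, 9, 12}


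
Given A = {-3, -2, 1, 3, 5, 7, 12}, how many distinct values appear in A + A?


A + A = {a + a' : a, a' ∈ A}; |A| = 7.
General bounds: 2|A| - 1 ≤ |A + A| ≤ |A|(|A|+1)/2, i.e. 13 ≤ |A + A| ≤ 28.
Lower bound 2|A|-1 is attained iff A is an arithmetic progression.
Enumerate sums a + a' for a ≤ a' (symmetric, so this suffices):
a = -3: -3+-3=-6, -3+-2=-5, -3+1=-2, -3+3=0, -3+5=2, -3+7=4, -3+12=9
a = -2: -2+-2=-4, -2+1=-1, -2+3=1, -2+5=3, -2+7=5, -2+12=10
a = 1: 1+1=2, 1+3=4, 1+5=6, 1+7=8, 1+12=13
a = 3: 3+3=6, 3+5=8, 3+7=10, 3+12=15
a = 5: 5+5=10, 5+7=12, 5+12=17
a = 7: 7+7=14, 7+12=19
a = 12: 12+12=24
Distinct sums: {-6, -5, -4, -2, -1, 0, 1, 2, 3, 4, 5, 6, 8, 9, 10, 12, 13, 14, 15, 17, 19, 24}
|A + A| = 22

|A + A| = 22


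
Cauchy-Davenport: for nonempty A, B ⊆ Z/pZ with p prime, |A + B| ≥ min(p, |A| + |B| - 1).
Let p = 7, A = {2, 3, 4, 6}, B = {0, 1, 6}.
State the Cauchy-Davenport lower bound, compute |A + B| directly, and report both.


Cauchy-Davenport: |A + B| ≥ min(p, |A| + |B| - 1) for A, B nonempty in Z/pZ.
|A| = 4, |B| = 3, p = 7.
CD lower bound = min(7, 4 + 3 - 1) = min(7, 6) = 6.
Compute A + B mod 7 directly:
a = 2: 2+0=2, 2+1=3, 2+6=1
a = 3: 3+0=3, 3+1=4, 3+6=2
a = 4: 4+0=4, 4+1=5, 4+6=3
a = 6: 6+0=6, 6+1=0, 6+6=5
A + B = {0, 1, 2, 3, 4, 5, 6}, so |A + B| = 7.
Verify: 7 ≥ 6? Yes ✓.

CD lower bound = 6, actual |A + B| = 7.


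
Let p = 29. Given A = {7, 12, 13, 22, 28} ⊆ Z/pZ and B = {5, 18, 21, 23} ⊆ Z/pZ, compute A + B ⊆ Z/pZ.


Work in Z/29Z: reduce every sum a + b modulo 29.
Enumerate all 20 pairs:
a = 7: 7+5=12, 7+18=25, 7+21=28, 7+23=1
a = 12: 12+5=17, 12+18=1, 12+21=4, 12+23=6
a = 13: 13+5=18, 13+18=2, 13+21=5, 13+23=7
a = 22: 22+5=27, 22+18=11, 22+21=14, 22+23=16
a = 28: 28+5=4, 28+18=17, 28+21=20, 28+23=22
Distinct residues collected: {1, 2, 4, 5, 6, 7, 11, 12, 14, 16, 17, 18, 20, 22, 25, 27, 28}
|A + B| = 17 (out of 29 total residues).

A + B = {1, 2, 4, 5, 6, 7, 11, 12, 14, 16, 17, 18, 20, 22, 25, 27, 28}


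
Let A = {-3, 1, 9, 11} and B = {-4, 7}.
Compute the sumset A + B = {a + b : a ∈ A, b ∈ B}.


A + B = {a + b : a ∈ A, b ∈ B}.
Enumerate all |A|·|B| = 4·2 = 8 pairs (a, b) and collect distinct sums.
a = -3: -3+-4=-7, -3+7=4
a = 1: 1+-4=-3, 1+7=8
a = 9: 9+-4=5, 9+7=16
a = 11: 11+-4=7, 11+7=18
Collecting distinct sums: A + B = {-7, -3, 4, 5, 7, 8, 16, 18}
|A + B| = 8

A + B = {-7, -3, 4, 5, 7, 8, 16, 18}


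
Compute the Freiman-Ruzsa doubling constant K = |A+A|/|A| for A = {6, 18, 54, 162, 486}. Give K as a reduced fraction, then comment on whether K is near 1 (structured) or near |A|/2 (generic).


|A| = 5.
Compute A + A by enumerating all 25 pairs.
A + A = {12, 24, 36, 60, 72, 108, 168, 180, 216, 324, 492, 504, 540, 648, 972}, so |A + A| = 15.
K = |A + A| / |A| = 15/5 = 3/1 ≈ 3.0000.
Reference: AP of size 5 gives K = 9/5 ≈ 1.8000; a fully generic set of size 5 gives K ≈ 3.0000.

|A| = 5, |A + A| = 15, K = 15/5 = 3/1.


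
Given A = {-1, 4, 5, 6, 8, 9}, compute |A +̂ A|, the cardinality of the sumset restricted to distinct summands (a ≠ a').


Restricted sumset: A +̂ A = {a + a' : a ∈ A, a' ∈ A, a ≠ a'}.
Equivalently, take A + A and drop any sum 2a that is achievable ONLY as a + a for a ∈ A (i.e. sums representable only with equal summands).
Enumerate pairs (a, a') with a < a' (symmetric, so each unordered pair gives one sum; this covers all a ≠ a'):
  -1 + 4 = 3
  -1 + 5 = 4
  -1 + 6 = 5
  -1 + 8 = 7
  -1 + 9 = 8
  4 + 5 = 9
  4 + 6 = 10
  4 + 8 = 12
  4 + 9 = 13
  5 + 6 = 11
  5 + 8 = 13
  5 + 9 = 14
  6 + 8 = 14
  6 + 9 = 15
  8 + 9 = 17
Collected distinct sums: {3, 4, 5, 7, 8, 9, 10, 11, 12, 13, 14, 15, 17}
|A +̂ A| = 13
(Reference bound: |A +̂ A| ≥ 2|A| - 3 for |A| ≥ 2, with |A| = 6 giving ≥ 9.)

|A +̂ A| = 13


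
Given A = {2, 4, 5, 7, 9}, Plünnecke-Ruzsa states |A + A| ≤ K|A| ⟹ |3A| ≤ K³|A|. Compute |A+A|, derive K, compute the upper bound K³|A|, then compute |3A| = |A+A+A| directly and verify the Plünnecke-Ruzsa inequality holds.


|A| = 5.
Step 1: Compute A + A by enumerating all 25 pairs.
A + A = {4, 6, 7, 8, 9, 10, 11, 12, 13, 14, 16, 18}, so |A + A| = 12.
Step 2: Doubling constant K = |A + A|/|A| = 12/5 = 12/5 ≈ 2.4000.
Step 3: Plünnecke-Ruzsa gives |3A| ≤ K³·|A| = (2.4000)³ · 5 ≈ 69.1200.
Step 4: Compute 3A = A + A + A directly by enumerating all triples (a,b,c) ∈ A³; |3A| = 19.
Step 5: Check 19 ≤ 69.1200? Yes ✓.

K = 12/5, Plünnecke-Ruzsa bound K³|A| ≈ 69.1200, |3A| = 19, inequality holds.


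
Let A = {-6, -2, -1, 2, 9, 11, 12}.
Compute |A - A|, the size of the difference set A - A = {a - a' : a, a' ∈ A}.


A - A = {a - a' : a, a' ∈ A}; |A| = 7.
Bounds: 2|A|-1 ≤ |A - A| ≤ |A|² - |A| + 1, i.e. 13 ≤ |A - A| ≤ 43.
Note: 0 ∈ A - A always (from a - a). The set is symmetric: if d ∈ A - A then -d ∈ A - A.
Enumerate nonzero differences d = a - a' with a > a' (then include -d):
Positive differences: {1, 2, 3, 4, 5, 7, 8, 9, 10, 11, 12, 13, 14, 15, 17, 18}
Full difference set: {0} ∪ (positive diffs) ∪ (negative diffs).
|A - A| = 1 + 2·16 = 33 (matches direct enumeration: 33).

|A - A| = 33


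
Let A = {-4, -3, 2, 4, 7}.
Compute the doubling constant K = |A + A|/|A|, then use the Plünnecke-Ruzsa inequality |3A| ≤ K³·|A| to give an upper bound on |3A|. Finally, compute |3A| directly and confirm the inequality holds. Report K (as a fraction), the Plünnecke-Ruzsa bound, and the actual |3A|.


|A| = 5.
Step 1: Compute A + A by enumerating all 25 pairs.
A + A = {-8, -7, -6, -2, -1, 0, 1, 3, 4, 6, 8, 9, 11, 14}, so |A + A| = 14.
Step 2: Doubling constant K = |A + A|/|A| = 14/5 = 14/5 ≈ 2.8000.
Step 3: Plünnecke-Ruzsa gives |3A| ≤ K³·|A| = (2.8000)³ · 5 ≈ 109.7600.
Step 4: Compute 3A = A + A + A directly by enumerating all triples (a,b,c) ∈ A³; |3A| = 27.
Step 5: Check 27 ≤ 109.7600? Yes ✓.

K = 14/5, Plünnecke-Ruzsa bound K³|A| ≈ 109.7600, |3A| = 27, inequality holds.


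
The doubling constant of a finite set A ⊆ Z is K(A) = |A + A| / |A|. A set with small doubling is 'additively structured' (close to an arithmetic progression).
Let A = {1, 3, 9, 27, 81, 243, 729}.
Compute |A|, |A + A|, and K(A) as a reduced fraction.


|A| = 7.
Compute A + A by enumerating all 49 pairs.
A + A = {2, 4, 6, 10, 12, 18, 28, 30, 36, 54, 82, 84, 90, 108, 162, 244, 246, 252, 270, 324, 486, 730, 732, 738, 756, 810, 972, 1458}, so |A + A| = 28.
K = |A + A| / |A| = 28/7 = 4/1 ≈ 4.0000.
Reference: AP of size 7 gives K = 13/7 ≈ 1.8571; a fully generic set of size 7 gives K ≈ 4.0000.

|A| = 7, |A + A| = 28, K = 28/7 = 4/1.


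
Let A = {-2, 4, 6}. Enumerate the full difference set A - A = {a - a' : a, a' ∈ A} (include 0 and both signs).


A - A = {a - a' : a, a' ∈ A}.
Compute a - a' for each ordered pair (a, a'):
a = -2: -2--2=0, -2-4=-6, -2-6=-8
a = 4: 4--2=6, 4-4=0, 4-6=-2
a = 6: 6--2=8, 6-4=2, 6-6=0
Collecting distinct values (and noting 0 appears from a-a):
A - A = {-8, -6, -2, 0, 2, 6, 8}
|A - A| = 7

A - A = {-8, -6, -2, 0, 2, 6, 8}


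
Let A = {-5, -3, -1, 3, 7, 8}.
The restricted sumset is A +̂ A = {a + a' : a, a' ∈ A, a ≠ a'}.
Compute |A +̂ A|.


Restricted sumset: A +̂ A = {a + a' : a ∈ A, a' ∈ A, a ≠ a'}.
Equivalently, take A + A and drop any sum 2a that is achievable ONLY as a + a for a ∈ A (i.e. sums representable only with equal summands).
Enumerate pairs (a, a') with a < a' (symmetric, so each unordered pair gives one sum; this covers all a ≠ a'):
  -5 + -3 = -8
  -5 + -1 = -6
  -5 + 3 = -2
  -5 + 7 = 2
  -5 + 8 = 3
  -3 + -1 = -4
  -3 + 3 = 0
  -3 + 7 = 4
  -3 + 8 = 5
  -1 + 3 = 2
  -1 + 7 = 6
  -1 + 8 = 7
  3 + 7 = 10
  3 + 8 = 11
  7 + 8 = 15
Collected distinct sums: {-8, -6, -4, -2, 0, 2, 3, 4, 5, 6, 7, 10, 11, 15}
|A +̂ A| = 14
(Reference bound: |A +̂ A| ≥ 2|A| - 3 for |A| ≥ 2, with |A| = 6 giving ≥ 9.)

|A +̂ A| = 14


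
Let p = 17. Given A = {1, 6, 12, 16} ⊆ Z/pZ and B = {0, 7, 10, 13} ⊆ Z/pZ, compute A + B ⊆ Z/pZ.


Work in Z/17Z: reduce every sum a + b modulo 17.
Enumerate all 16 pairs:
a = 1: 1+0=1, 1+7=8, 1+10=11, 1+13=14
a = 6: 6+0=6, 6+7=13, 6+10=16, 6+13=2
a = 12: 12+0=12, 12+7=2, 12+10=5, 12+13=8
a = 16: 16+0=16, 16+7=6, 16+10=9, 16+13=12
Distinct residues collected: {1, 2, 5, 6, 8, 9, 11, 12, 13, 14, 16}
|A + B| = 11 (out of 17 total residues).

A + B = {1, 2, 5, 6, 8, 9, 11, 12, 13, 14, 16}


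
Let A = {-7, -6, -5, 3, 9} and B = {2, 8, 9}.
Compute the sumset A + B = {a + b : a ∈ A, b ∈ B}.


A + B = {a + b : a ∈ A, b ∈ B}.
Enumerate all |A|·|B| = 5·3 = 15 pairs (a, b) and collect distinct sums.
a = -7: -7+2=-5, -7+8=1, -7+9=2
a = -6: -6+2=-4, -6+8=2, -6+9=3
a = -5: -5+2=-3, -5+8=3, -5+9=4
a = 3: 3+2=5, 3+8=11, 3+9=12
a = 9: 9+2=11, 9+8=17, 9+9=18
Collecting distinct sums: A + B = {-5, -4, -3, 1, 2, 3, 4, 5, 11, 12, 17, 18}
|A + B| = 12

A + B = {-5, -4, -3, 1, 2, 3, 4, 5, 11, 12, 17, 18}


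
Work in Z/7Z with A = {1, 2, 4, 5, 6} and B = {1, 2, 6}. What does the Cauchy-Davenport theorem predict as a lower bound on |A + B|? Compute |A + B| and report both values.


Cauchy-Davenport: |A + B| ≥ min(p, |A| + |B| - 1) for A, B nonempty in Z/pZ.
|A| = 5, |B| = 3, p = 7.
CD lower bound = min(7, 5 + 3 - 1) = min(7, 7) = 7.
Compute A + B mod 7 directly:
a = 1: 1+1=2, 1+2=3, 1+6=0
a = 2: 2+1=3, 2+2=4, 2+6=1
a = 4: 4+1=5, 4+2=6, 4+6=3
a = 5: 5+1=6, 5+2=0, 5+6=4
a = 6: 6+1=0, 6+2=1, 6+6=5
A + B = {0, 1, 2, 3, 4, 5, 6}, so |A + B| = 7.
Verify: 7 ≥ 7? Yes ✓.

CD lower bound = 7, actual |A + B| = 7.


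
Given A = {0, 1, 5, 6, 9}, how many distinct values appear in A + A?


A + A = {a + a' : a, a' ∈ A}; |A| = 5.
General bounds: 2|A| - 1 ≤ |A + A| ≤ |A|(|A|+1)/2, i.e. 9 ≤ |A + A| ≤ 15.
Lower bound 2|A|-1 is attained iff A is an arithmetic progression.
Enumerate sums a + a' for a ≤ a' (symmetric, so this suffices):
a = 0: 0+0=0, 0+1=1, 0+5=5, 0+6=6, 0+9=9
a = 1: 1+1=2, 1+5=6, 1+6=7, 1+9=10
a = 5: 5+5=10, 5+6=11, 5+9=14
a = 6: 6+6=12, 6+9=15
a = 9: 9+9=18
Distinct sums: {0, 1, 2, 5, 6, 7, 9, 10, 11, 12, 14, 15, 18}
|A + A| = 13

|A + A| = 13


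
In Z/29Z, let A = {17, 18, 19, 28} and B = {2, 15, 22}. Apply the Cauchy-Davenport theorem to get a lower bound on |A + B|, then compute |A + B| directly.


Cauchy-Davenport: |A + B| ≥ min(p, |A| + |B| - 1) for A, B nonempty in Z/pZ.
|A| = 4, |B| = 3, p = 29.
CD lower bound = min(29, 4 + 3 - 1) = min(29, 6) = 6.
Compute A + B mod 29 directly:
a = 17: 17+2=19, 17+15=3, 17+22=10
a = 18: 18+2=20, 18+15=4, 18+22=11
a = 19: 19+2=21, 19+15=5, 19+22=12
a = 28: 28+2=1, 28+15=14, 28+22=21
A + B = {1, 3, 4, 5, 10, 11, 12, 14, 19, 20, 21}, so |A + B| = 11.
Verify: 11 ≥ 6? Yes ✓.

CD lower bound = 6, actual |A + B| = 11.


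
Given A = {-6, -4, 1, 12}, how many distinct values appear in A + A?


A + A = {a + a' : a, a' ∈ A}; |A| = 4.
General bounds: 2|A| - 1 ≤ |A + A| ≤ |A|(|A|+1)/2, i.e. 7 ≤ |A + A| ≤ 10.
Lower bound 2|A|-1 is attained iff A is an arithmetic progression.
Enumerate sums a + a' for a ≤ a' (symmetric, so this suffices):
a = -6: -6+-6=-12, -6+-4=-10, -6+1=-5, -6+12=6
a = -4: -4+-4=-8, -4+1=-3, -4+12=8
a = 1: 1+1=2, 1+12=13
a = 12: 12+12=24
Distinct sums: {-12, -10, -8, -5, -3, 2, 6, 8, 13, 24}
|A + A| = 10

|A + A| = 10


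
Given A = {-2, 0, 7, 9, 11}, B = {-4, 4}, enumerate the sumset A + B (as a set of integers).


A + B = {a + b : a ∈ A, b ∈ B}.
Enumerate all |A|·|B| = 5·2 = 10 pairs (a, b) and collect distinct sums.
a = -2: -2+-4=-6, -2+4=2
a = 0: 0+-4=-4, 0+4=4
a = 7: 7+-4=3, 7+4=11
a = 9: 9+-4=5, 9+4=13
a = 11: 11+-4=7, 11+4=15
Collecting distinct sums: A + B = {-6, -4, 2, 3, 4, 5, 7, 11, 13, 15}
|A + B| = 10

A + B = {-6, -4, 2, 3, 4, 5, 7, 11, 13, 15}


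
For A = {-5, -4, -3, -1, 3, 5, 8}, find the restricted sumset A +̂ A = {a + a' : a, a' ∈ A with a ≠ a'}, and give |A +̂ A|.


Restricted sumset: A +̂ A = {a + a' : a ∈ A, a' ∈ A, a ≠ a'}.
Equivalently, take A + A and drop any sum 2a that is achievable ONLY as a + a for a ∈ A (i.e. sums representable only with equal summands).
Enumerate pairs (a, a') with a < a' (symmetric, so each unordered pair gives one sum; this covers all a ≠ a'):
  -5 + -4 = -9
  -5 + -3 = -8
  -5 + -1 = -6
  -5 + 3 = -2
  -5 + 5 = 0
  -5 + 8 = 3
  -4 + -3 = -7
  -4 + -1 = -5
  -4 + 3 = -1
  -4 + 5 = 1
  -4 + 8 = 4
  -3 + -1 = -4
  -3 + 3 = 0
  -3 + 5 = 2
  -3 + 8 = 5
  -1 + 3 = 2
  -1 + 5 = 4
  -1 + 8 = 7
  3 + 5 = 8
  3 + 8 = 11
  5 + 8 = 13
Collected distinct sums: {-9, -8, -7, -6, -5, -4, -2, -1, 0, 1, 2, 3, 4, 5, 7, 8, 11, 13}
|A +̂ A| = 18
(Reference bound: |A +̂ A| ≥ 2|A| - 3 for |A| ≥ 2, with |A| = 7 giving ≥ 11.)

|A +̂ A| = 18


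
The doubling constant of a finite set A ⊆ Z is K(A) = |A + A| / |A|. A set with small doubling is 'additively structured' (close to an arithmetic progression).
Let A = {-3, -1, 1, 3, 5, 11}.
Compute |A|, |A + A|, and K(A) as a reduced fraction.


|A| = 6.
Compute A + A by enumerating all 36 pairs.
A + A = {-6, -4, -2, 0, 2, 4, 6, 8, 10, 12, 14, 16, 22}, so |A + A| = 13.
K = |A + A| / |A| = 13/6 (already in lowest terms) ≈ 2.1667.
Reference: AP of size 6 gives K = 11/6 ≈ 1.8333; a fully generic set of size 6 gives K ≈ 3.5000.

|A| = 6, |A + A| = 13, K = 13/6.


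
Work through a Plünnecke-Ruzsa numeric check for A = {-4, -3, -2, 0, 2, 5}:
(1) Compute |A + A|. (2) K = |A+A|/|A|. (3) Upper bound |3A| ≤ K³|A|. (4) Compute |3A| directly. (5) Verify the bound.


|A| = 6.
Step 1: Compute A + A by enumerating all 36 pairs.
A + A = {-8, -7, -6, -5, -4, -3, -2, -1, 0, 1, 2, 3, 4, 5, 7, 10}, so |A + A| = 16.
Step 2: Doubling constant K = |A + A|/|A| = 16/6 = 16/6 ≈ 2.6667.
Step 3: Plünnecke-Ruzsa gives |3A| ≤ K³·|A| = (2.6667)³ · 6 ≈ 113.7778.
Step 4: Compute 3A = A + A + A directly by enumerating all triples (a,b,c) ∈ A³; |3A| = 25.
Step 5: Check 25 ≤ 113.7778? Yes ✓.

K = 16/6, Plünnecke-Ruzsa bound K³|A| ≈ 113.7778, |3A| = 25, inequality holds.


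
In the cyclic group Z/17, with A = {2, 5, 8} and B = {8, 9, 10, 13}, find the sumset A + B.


Work in Z/17Z: reduce every sum a + b modulo 17.
Enumerate all 12 pairs:
a = 2: 2+8=10, 2+9=11, 2+10=12, 2+13=15
a = 5: 5+8=13, 5+9=14, 5+10=15, 5+13=1
a = 8: 8+8=16, 8+9=0, 8+10=1, 8+13=4
Distinct residues collected: {0, 1, 4, 10, 11, 12, 13, 14, 15, 16}
|A + B| = 10 (out of 17 total residues).

A + B = {0, 1, 4, 10, 11, 12, 13, 14, 15, 16}
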